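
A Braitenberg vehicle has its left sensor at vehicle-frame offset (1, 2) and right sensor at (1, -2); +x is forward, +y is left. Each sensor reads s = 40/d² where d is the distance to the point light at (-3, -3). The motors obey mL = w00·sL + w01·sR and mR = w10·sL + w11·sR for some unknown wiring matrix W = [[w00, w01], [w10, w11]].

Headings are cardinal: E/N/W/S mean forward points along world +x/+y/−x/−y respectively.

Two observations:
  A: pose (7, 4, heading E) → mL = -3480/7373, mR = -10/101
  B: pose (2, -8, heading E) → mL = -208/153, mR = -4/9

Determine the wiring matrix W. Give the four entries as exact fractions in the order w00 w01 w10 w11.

obs A: pose=(7,4,E) → sL=20/101, sR=20/73, mL=-3480/7373, mR=-10/101
obs B: pose=(2,-8,E) → sL=8/9, sR=8/17, mL=-208/153, mR=-4/9
sensor matrix S = [[20/101, 20/73], [8/9, 8/17]]; det S = -169600/1128069
solve [mL_A; mL_B] = S·[w00; w01] and [mR_A; mR_B] = S·[w10; w11]:
  w00 = -1, w01 = -1, w10 = -1/2, w11 = 0

-1 -1 -1/2 0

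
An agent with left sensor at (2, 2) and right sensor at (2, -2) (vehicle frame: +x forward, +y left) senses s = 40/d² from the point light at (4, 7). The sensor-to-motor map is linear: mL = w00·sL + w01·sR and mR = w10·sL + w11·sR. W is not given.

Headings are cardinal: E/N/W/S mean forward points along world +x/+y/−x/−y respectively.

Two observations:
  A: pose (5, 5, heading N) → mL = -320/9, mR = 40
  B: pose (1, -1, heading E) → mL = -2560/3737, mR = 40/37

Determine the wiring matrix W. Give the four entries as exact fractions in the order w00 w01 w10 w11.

-1 1 1 0

obs A: pose=(5,5,N) → sL=40, sR=40/9, mL=-320/9, mR=40
obs B: pose=(1,-1,E) → sL=40/37, sR=40/101, mL=-2560/3737, mR=40/37
sensor matrix S = [[40, 40/9], [40/37, 40/101]]; det S = 371200/33633
solve [mL_A; mL_B] = S·[w00; w01] and [mR_A; mR_B] = S·[w10; w11]:
  w00 = -1, w01 = 1, w10 = 1, w11 = 0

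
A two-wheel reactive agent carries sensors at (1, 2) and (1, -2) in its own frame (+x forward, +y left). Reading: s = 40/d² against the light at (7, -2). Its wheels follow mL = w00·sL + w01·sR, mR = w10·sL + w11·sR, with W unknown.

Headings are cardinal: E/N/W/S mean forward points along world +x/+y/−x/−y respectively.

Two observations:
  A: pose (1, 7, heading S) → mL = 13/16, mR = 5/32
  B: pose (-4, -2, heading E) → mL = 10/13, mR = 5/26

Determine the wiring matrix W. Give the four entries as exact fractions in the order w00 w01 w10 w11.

1 1 0 1/2

obs A: pose=(1,7,S) → sL=1/2, sR=5/16, mL=13/16, mR=5/32
obs B: pose=(-4,-2,E) → sL=5/13, sR=5/13, mL=10/13, mR=5/26
sensor matrix S = [[1/2, 5/16], [5/13, 5/13]]; det S = 15/208
solve [mL_A; mL_B] = S·[w00; w01] and [mR_A; mR_B] = S·[w10; w11]:
  w00 = 1, w01 = 1, w10 = 0, w11 = 1/2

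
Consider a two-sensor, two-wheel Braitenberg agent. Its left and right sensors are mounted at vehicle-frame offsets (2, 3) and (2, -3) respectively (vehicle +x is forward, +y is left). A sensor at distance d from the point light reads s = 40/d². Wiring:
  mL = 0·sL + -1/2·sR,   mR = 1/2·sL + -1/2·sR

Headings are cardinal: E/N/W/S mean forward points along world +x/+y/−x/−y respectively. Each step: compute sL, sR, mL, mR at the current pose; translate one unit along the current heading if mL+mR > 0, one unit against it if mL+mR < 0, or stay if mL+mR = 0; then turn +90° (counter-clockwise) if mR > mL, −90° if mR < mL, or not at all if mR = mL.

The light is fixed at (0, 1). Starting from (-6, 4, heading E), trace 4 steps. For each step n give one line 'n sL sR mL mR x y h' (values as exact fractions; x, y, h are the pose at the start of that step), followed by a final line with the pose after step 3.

n=0: pose=(-6,4,E); sL=10/13, sR=5/2; mL=-5/4, mR=-45/52; mL+mR=-55/26 → advance -1; mR−mL=5/13 → turn +1·90°
n=1: pose=(-7,4,N); sL=8/25, sR=40/41; mL=-20/41, mR=-336/1025; mL+mR=-836/1025 → advance -1; mR−mL=4/25 → turn +1·90°
n=2: pose=(-7,3,W); sL=20/41, sR=20/53; mL=-10/53, mR=120/2173; mL+mR=-290/2173 → advance -1; mR−mL=10/41 → turn +1·90°
n=3: pose=(-6,3,S); sL=40/9, sR=40/81; mL=-20/81, mR=160/81; mL+mR=140/81 → advance +1; mR−mL=20/9 → turn +1·90°

0 10/13 5/2 -5/4 -45/52 -6 4 E
1 8/25 40/41 -20/41 -336/1025 -7 4 N
2 20/41 20/53 -10/53 120/2173 -7 3 W
3 40/9 40/81 -20/81 160/81 -6 3 S
final -6 2 E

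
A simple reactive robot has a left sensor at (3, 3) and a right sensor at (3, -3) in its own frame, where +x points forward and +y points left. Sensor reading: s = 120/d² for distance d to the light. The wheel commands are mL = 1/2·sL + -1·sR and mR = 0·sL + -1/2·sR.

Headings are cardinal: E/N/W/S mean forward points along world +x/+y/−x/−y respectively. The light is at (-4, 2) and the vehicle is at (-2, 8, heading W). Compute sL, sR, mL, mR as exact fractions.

12 60/41 186/41 -30/41

left sensor world pos  = (-5, 5); dL² = 10
right sensor world pos = (-5, 11); dR² = 82
sL = 120/10 = 12
sR = 120/82 = 60/41
mL = 1/2·sL + -1·sR = 186/41
mR = 0·sL + -1/2·sR = -30/41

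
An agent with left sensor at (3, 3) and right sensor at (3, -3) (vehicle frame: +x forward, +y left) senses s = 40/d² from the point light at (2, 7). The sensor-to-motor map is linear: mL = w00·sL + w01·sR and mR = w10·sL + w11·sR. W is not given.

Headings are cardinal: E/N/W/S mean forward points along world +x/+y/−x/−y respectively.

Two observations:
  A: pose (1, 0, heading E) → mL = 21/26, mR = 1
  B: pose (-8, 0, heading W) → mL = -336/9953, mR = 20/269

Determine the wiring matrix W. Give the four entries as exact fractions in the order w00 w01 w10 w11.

obs A: pose=(1,0,E) → sL=2, sR=5/13, mL=21/26, mR=1
obs B: pose=(-8,0,W) → sL=40/269, sR=8/37, mL=-336/9953, mR=20/269
sensor matrix S = [[2, 5/13], [40/269, 8/37]]; det S = 48552/129389
solve [mL_A; mL_B] = S·[w00; w01] and [mR_A; mR_B] = S·[w10; w11]:
  w00 = 1/2, w01 = -1/2, w10 = 1/2, w11 = 0

1/2 -1/2 1/2 0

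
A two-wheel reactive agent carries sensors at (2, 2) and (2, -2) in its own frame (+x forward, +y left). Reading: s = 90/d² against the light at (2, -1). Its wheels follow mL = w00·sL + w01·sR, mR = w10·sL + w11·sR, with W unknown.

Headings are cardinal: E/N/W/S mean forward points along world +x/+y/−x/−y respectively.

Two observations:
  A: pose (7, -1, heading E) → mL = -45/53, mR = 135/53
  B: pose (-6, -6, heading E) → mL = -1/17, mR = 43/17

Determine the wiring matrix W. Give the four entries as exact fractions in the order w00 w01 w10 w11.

1/2 -1 1 1/2

obs A: pose=(7,-1,E) → sL=90/53, sR=90/53, mL=-45/53, mR=135/53
obs B: pose=(-6,-6,E) → sL=2, sR=18/17, mL=-1/17, mR=43/17
sensor matrix S = [[90/53, 90/53], [2, 18/17]]; det S = -1440/901
solve [mL_A; mL_B] = S·[w00; w01] and [mR_A; mR_B] = S·[w10; w11]:
  w00 = 1/2, w01 = -1, w10 = 1, w11 = 1/2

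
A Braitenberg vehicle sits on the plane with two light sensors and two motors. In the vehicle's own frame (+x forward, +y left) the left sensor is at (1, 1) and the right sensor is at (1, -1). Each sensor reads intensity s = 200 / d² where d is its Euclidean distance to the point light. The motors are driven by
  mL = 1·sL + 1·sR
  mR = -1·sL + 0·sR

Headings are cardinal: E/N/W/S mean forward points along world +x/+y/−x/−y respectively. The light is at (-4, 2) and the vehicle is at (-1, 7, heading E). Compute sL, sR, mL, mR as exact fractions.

left sensor world pos  = (0, 8); dL² = 52
right sensor world pos = (0, 6); dR² = 32
sL = 200/52 = 50/13
sR = 200/32 = 25/4
mL = 1·sL + 1·sR = 525/52
mR = -1·sL + 0·sR = -50/13

50/13 25/4 525/52 -50/13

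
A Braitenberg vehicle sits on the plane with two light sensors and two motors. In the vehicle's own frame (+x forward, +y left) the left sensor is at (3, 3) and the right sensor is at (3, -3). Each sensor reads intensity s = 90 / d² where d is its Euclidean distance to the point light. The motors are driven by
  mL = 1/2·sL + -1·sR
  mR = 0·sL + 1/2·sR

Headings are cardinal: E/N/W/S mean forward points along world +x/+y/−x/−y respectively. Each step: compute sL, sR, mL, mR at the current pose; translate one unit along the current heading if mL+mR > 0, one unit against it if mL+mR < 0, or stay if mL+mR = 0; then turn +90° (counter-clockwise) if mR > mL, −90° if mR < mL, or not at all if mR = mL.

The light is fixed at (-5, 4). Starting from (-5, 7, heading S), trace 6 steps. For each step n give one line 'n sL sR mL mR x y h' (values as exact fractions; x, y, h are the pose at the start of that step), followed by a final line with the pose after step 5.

n=0: pose=(-5,7,S); sL=10, sR=10; mL=-5, mR=5; mL+mR=0 → advance +0; mR−mL=10 → turn +1·90°
n=1: pose=(-5,7,E); sL=2, sR=10; mL=-9, mR=5; mL+mR=-4 → advance -1; mR−mL=14 → turn +1·90°
n=2: pose=(-6,7,N); sL=45/26, sR=9/4; mL=-18/13, mR=9/8; mL+mR=-27/104 → advance -1; mR−mL=261/104 → turn +1·90°
n=3: pose=(-6,6,W); sL=90/17, sR=90/41; mL=315/697, mR=45/41; mL+mR=1080/697 → advance +1; mR−mL=450/697 → turn +1·90°
n=4: pose=(-7,6,S); sL=45, sR=45/13; mL=495/26, mR=45/26; mL+mR=270/13 → advance +1; mR−mL=-225/13 → turn -1·90°
n=5: pose=(-7,5,W); sL=90/29, sR=90/41; mL=-765/1189, mR=45/41; mL+mR=540/1189 → advance +1; mR−mL=2070/1189 → turn +1·90°

0 10 10 -5 5 -5 7 S
1 2 10 -9 5 -5 7 E
2 45/26 9/4 -18/13 9/8 -6 7 N
3 90/17 90/41 315/697 45/41 -6 6 W
4 45 45/13 495/26 45/26 -7 6 S
5 90/29 90/41 -765/1189 45/41 -7 5 W
final -8 5 S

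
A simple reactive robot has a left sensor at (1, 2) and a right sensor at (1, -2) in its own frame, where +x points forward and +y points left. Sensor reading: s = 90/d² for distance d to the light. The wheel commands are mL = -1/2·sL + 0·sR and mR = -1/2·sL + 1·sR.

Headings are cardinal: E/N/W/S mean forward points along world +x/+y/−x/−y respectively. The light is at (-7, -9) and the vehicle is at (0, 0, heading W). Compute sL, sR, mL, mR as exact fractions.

18/17 90/157 -9/17 117/2669

left sensor world pos  = (-1, -2); dL² = 85
right sensor world pos = (-1, 2); dR² = 157
sL = 90/85 = 18/17
sR = 90/157 = 90/157
mL = -1/2·sL + 0·sR = -9/17
mR = -1/2·sL + 1·sR = 117/2669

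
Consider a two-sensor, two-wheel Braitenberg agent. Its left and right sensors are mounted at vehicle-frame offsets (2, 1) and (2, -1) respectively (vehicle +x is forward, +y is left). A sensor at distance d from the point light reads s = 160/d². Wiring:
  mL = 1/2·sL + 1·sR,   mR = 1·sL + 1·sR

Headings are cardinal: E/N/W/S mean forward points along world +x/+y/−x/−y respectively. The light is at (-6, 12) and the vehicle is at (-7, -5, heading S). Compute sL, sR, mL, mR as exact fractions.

160/361 32/73 17392/26353 23232/26353

left sensor world pos  = (-6, -7); dL² = 361
right sensor world pos = (-8, -7); dR² = 365
sL = 160/361 = 160/361
sR = 160/365 = 32/73
mL = 1/2·sL + 1·sR = 17392/26353
mR = 1·sL + 1·sR = 23232/26353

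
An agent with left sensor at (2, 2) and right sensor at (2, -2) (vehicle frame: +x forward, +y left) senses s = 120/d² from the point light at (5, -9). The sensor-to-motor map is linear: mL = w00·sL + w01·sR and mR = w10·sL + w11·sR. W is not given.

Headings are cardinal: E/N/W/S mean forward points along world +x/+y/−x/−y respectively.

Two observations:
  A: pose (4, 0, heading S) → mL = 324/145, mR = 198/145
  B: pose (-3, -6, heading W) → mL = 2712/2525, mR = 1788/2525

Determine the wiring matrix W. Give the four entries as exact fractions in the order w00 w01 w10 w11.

obs A: pose=(4,0,S) → sL=12/5, sR=60/29, mL=324/145, mR=198/145
obs B: pose=(-3,-6,W) → sL=120/101, sR=24/25, mL=2712/2525, mR=1788/2525
sensor matrix S = [[12/5, 60/29], [120/101, 24/25]]; det S = -56448/366125
solve [mL_A; mL_B] = S·[w00; w01] and [mR_A; mR_B] = S·[w10; w11]:
  w00 = 1/2, w01 = 1/2, w10 = 1, w11 = -1/2

1/2 1/2 1 -1/2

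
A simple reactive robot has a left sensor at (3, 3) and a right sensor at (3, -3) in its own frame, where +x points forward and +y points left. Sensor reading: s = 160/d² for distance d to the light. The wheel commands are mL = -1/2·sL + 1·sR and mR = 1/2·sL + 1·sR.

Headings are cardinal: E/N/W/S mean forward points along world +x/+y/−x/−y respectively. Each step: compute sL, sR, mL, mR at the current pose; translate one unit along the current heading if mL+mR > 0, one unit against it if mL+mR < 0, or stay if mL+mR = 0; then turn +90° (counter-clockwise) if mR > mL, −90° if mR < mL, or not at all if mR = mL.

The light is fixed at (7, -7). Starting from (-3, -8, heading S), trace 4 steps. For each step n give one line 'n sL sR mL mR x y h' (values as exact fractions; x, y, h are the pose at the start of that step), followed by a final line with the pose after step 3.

0 32/13 32/37 -176/481 1008/481 -3 -8 S
1 16/5 80/37 104/185 696/185 -3 -9 E
2 32/29 160/37 4048/1073 5232/1073 -2 -9 N
3 1 40/37 43/74 117/74 -2 -8 W
final -3 -8 S

n=0: pose=(-3,-8,S); sL=32/13, sR=32/37; mL=-176/481, mR=1008/481; mL+mR=64/37 → advance +1; mR−mL=32/13 → turn +1·90°
n=1: pose=(-3,-9,E); sL=16/5, sR=80/37; mL=104/185, mR=696/185; mL+mR=160/37 → advance +1; mR−mL=16/5 → turn +1·90°
n=2: pose=(-2,-9,N); sL=32/29, sR=160/37; mL=4048/1073, mR=5232/1073; mL+mR=320/37 → advance +1; mR−mL=32/29 → turn +1·90°
n=3: pose=(-2,-8,W); sL=1, sR=40/37; mL=43/74, mR=117/74; mL+mR=80/37 → advance +1; mR−mL=1 → turn +1·90°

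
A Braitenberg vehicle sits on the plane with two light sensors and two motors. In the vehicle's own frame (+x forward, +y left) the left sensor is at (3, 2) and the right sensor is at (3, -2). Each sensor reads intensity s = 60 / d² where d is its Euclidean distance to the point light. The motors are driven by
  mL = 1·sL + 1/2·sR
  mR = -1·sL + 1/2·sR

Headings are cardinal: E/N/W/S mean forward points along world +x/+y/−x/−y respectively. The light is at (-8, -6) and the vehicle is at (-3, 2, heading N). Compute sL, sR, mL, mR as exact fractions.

left sensor world pos  = (-5, 5); dL² = 130
right sensor world pos = (-1, 5); dR² = 170
sL = 60/130 = 6/13
sR = 60/170 = 6/17
mL = 1·sL + 1/2·sR = 141/221
mR = -1·sL + 1/2·sR = -63/221

6/13 6/17 141/221 -63/221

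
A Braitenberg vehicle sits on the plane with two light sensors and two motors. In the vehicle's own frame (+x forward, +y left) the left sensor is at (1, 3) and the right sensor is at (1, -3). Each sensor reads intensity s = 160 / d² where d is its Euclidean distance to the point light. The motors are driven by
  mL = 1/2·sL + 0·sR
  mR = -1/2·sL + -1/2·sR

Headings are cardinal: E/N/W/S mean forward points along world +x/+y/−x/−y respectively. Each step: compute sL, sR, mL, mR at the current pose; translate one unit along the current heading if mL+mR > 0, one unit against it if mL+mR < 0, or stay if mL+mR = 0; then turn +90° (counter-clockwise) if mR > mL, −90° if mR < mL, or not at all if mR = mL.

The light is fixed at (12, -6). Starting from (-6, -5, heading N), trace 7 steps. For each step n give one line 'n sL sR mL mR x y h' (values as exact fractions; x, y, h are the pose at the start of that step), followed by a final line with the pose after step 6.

0 32/89 160/229 16/89 -10784/20381 -6 -5 N
1 80/149 80/149 40/149 -80/149 -6 -6 E
2 160/257 32/97 80/257 -11872/24929 -7 -6 S
3 40/101 5/13 20/101 -1025/2626 -7 -5 W
4 32/89 160/229 16/89 -10784/20381 -6 -5 N
5 80/149 80/149 40/149 -80/149 -6 -6 E
6 160/257 32/97 80/257 -11872/24929 -7 -6 S
final -7 -5 W

n=0: pose=(-6,-5,N); sL=32/89, sR=160/229; mL=16/89, mR=-10784/20381; mL+mR=-80/229 → advance -1; mR−mL=-14448/20381 → turn -1·90°
n=1: pose=(-6,-6,E); sL=80/149, sR=80/149; mL=40/149, mR=-80/149; mL+mR=-40/149 → advance -1; mR−mL=-120/149 → turn -1·90°
n=2: pose=(-7,-6,S); sL=160/257, sR=32/97; mL=80/257, mR=-11872/24929; mL+mR=-16/97 → advance -1; mR−mL=-19632/24929 → turn -1·90°
n=3: pose=(-7,-5,W); sL=40/101, sR=5/13; mL=20/101, mR=-1025/2626; mL+mR=-5/26 → advance -1; mR−mL=-1545/2626 → turn -1·90°
n=4: pose=(-6,-5,N); sL=32/89, sR=160/229; mL=16/89, mR=-10784/20381; mL+mR=-80/229 → advance -1; mR−mL=-14448/20381 → turn -1·90°
n=5: pose=(-6,-6,E); sL=80/149, sR=80/149; mL=40/149, mR=-80/149; mL+mR=-40/149 → advance -1; mR−mL=-120/149 → turn -1·90°
n=6: pose=(-7,-6,S); sL=160/257, sR=32/97; mL=80/257, mR=-11872/24929; mL+mR=-16/97 → advance -1; mR−mL=-19632/24929 → turn -1·90°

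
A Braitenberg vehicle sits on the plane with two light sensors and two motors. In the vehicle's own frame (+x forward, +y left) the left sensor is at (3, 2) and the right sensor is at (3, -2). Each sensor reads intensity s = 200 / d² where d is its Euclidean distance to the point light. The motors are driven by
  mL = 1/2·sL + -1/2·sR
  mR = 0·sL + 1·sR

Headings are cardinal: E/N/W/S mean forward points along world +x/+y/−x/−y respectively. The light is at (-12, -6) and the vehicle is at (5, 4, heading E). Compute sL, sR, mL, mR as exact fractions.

left sensor world pos  = (8, 6); dL² = 544
right sensor world pos = (8, 2); dR² = 464
sL = 200/544 = 25/68
sR = 200/464 = 25/58
mL = 1/2·sL + -1/2·sR = -125/3944
mR = 0·sL + 1·sR = 25/58

25/68 25/58 -125/3944 25/58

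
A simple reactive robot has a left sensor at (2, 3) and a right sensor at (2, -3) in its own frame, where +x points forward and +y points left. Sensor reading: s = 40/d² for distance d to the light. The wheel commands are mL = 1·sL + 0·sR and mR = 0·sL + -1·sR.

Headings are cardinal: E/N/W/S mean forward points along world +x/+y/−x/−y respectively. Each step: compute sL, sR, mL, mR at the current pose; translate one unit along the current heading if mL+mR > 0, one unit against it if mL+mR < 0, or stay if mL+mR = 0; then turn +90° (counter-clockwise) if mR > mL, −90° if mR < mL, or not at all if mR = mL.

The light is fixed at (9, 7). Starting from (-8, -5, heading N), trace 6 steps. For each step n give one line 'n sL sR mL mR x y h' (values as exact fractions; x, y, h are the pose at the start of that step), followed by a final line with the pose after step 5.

0 2/25 5/37 2/25 -5/37 -8 -5 N
1 8/65 40/481 8/65 -40/481 -8 -6 E
2 20/197 20/293 20/197 -20/293 -7 -6 S
3 40/613 8/89 40/613 -8/89 -7 -7 W
4 10/117 5/36 10/117 -5/36 -6 -7 N
5 40/313 40/493 40/313 -40/493 -6 -8 E
final -5 -8 S

n=0: pose=(-8,-5,N); sL=2/25, sR=5/37; mL=2/25, mR=-5/37; mL+mR=-51/925 → advance -1; mR−mL=-199/925 → turn -1·90°
n=1: pose=(-8,-6,E); sL=8/65, sR=40/481; mL=8/65, mR=-40/481; mL+mR=96/2405 → advance +1; mR−mL=-496/2405 → turn -1·90°
n=2: pose=(-7,-6,S); sL=20/197, sR=20/293; mL=20/197, mR=-20/293; mL+mR=1920/57721 → advance +1; mR−mL=-9800/57721 → turn -1·90°
n=3: pose=(-7,-7,W); sL=40/613, sR=8/89; mL=40/613, mR=-8/89; mL+mR=-1344/54557 → advance -1; mR−mL=-8464/54557 → turn -1·90°
n=4: pose=(-6,-7,N); sL=10/117, sR=5/36; mL=10/117, mR=-5/36; mL+mR=-25/468 → advance -1; mR−mL=-35/156 → turn -1·90°
n=5: pose=(-6,-8,E); sL=40/313, sR=40/493; mL=40/313, mR=-40/493; mL+mR=7200/154309 → advance +1; mR−mL=-32240/154309 → turn -1·90°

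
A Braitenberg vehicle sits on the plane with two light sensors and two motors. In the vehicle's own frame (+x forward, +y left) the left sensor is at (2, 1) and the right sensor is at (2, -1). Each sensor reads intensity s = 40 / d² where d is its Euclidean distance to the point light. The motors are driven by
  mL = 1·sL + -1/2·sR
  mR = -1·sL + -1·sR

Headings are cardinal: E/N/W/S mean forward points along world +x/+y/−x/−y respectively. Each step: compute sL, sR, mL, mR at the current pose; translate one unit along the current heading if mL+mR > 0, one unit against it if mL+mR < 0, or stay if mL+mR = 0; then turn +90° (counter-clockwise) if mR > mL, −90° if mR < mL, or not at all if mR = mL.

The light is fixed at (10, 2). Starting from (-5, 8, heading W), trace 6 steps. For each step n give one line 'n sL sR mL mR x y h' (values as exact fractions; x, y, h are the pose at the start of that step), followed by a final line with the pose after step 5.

n=0: pose=(-5,8,W); sL=20/157, sR=20/169; mL=1810/26533, mR=-6520/26533; mL+mR=-30/169 → advance -1; mR−mL=-8330/26533 → turn -1·90°
n=1: pose=(-4,8,N); sL=40/289, sR=40/233; mL=3540/67337, mR=-20880/67337; mL+mR=-60/233 → advance -1; mR−mL=-24420/67337 → turn -1·90°
n=2: pose=(-4,7,E); sL=2/9, sR=1/4; mL=7/72, mR=-17/36; mL+mR=-3/8 → advance -1; mR−mL=-41/72 → turn -1·90°
n=3: pose=(-5,7,S); sL=8/41, sR=8/53; mL=260/2173, mR=-752/2173; mL+mR=-12/53 → advance -1; mR−mL=-1012/2173 → turn -1·90°
n=4: pose=(-5,8,W); sL=20/157, sR=20/169; mL=1810/26533, mR=-6520/26533; mL+mR=-30/169 → advance -1; mR−mL=-8330/26533 → turn -1·90°
n=5: pose=(-4,8,N); sL=40/289, sR=40/233; mL=3540/67337, mR=-20880/67337; mL+mR=-60/233 → advance -1; mR−mL=-24420/67337 → turn -1·90°

0 20/157 20/169 1810/26533 -6520/26533 -5 8 W
1 40/289 40/233 3540/67337 -20880/67337 -4 8 N
2 2/9 1/4 7/72 -17/36 -4 7 E
3 8/41 8/53 260/2173 -752/2173 -5 7 S
4 20/157 20/169 1810/26533 -6520/26533 -5 8 W
5 40/289 40/233 3540/67337 -20880/67337 -4 8 N
final -4 7 E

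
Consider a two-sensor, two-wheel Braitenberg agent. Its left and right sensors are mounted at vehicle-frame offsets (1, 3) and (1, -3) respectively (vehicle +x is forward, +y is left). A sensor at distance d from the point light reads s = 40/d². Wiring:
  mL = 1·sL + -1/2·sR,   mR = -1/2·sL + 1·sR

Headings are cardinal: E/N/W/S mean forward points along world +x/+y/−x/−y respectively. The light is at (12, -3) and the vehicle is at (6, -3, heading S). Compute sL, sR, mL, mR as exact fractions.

4 20/41 154/41 -62/41

left sensor world pos  = (9, -4); dL² = 10
right sensor world pos = (3, -4); dR² = 82
sL = 40/10 = 4
sR = 40/82 = 20/41
mL = 1·sL + -1/2·sR = 154/41
mR = -1/2·sL + 1·sR = -62/41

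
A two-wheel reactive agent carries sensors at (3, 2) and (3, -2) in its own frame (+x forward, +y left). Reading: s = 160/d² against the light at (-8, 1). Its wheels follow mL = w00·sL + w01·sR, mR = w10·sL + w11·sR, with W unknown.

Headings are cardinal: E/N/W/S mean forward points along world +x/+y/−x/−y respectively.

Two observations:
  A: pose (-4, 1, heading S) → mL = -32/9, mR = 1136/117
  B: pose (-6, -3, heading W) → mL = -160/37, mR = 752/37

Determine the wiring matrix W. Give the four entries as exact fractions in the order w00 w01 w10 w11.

obs A: pose=(-4,1,S) → sL=32/9, sR=160/13, mL=-32/9, mR=1136/117
obs B: pose=(-6,-3,W) → sL=160/37, sR=32, mL=-160/37, mR=752/37
sensor matrix S = [[32/9, 160/13], [160/37, 32]]; det S = 262144/4329
solve [mL_A; mL_B] = S·[w00; w01] and [mR_A; mR_B] = S·[w10; w11]:
  w00 = -1, w01 = 0, w10 = 1, w11 = 1/2

-1 0 1 1/2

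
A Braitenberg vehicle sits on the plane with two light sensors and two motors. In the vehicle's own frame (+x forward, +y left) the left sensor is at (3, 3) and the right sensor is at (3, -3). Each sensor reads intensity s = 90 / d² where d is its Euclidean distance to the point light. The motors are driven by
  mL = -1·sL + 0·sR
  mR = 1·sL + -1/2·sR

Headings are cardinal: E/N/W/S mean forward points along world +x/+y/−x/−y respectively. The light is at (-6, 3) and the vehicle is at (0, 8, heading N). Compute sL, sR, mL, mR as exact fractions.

90/73 18/29 -90/73 1953/2117

left sensor world pos  = (-3, 11); dL² = 73
right sensor world pos = (3, 11); dR² = 145
sL = 90/73 = 90/73
sR = 90/145 = 18/29
mL = -1·sL + 0·sR = -90/73
mR = 1·sL + -1/2·sR = 1953/2117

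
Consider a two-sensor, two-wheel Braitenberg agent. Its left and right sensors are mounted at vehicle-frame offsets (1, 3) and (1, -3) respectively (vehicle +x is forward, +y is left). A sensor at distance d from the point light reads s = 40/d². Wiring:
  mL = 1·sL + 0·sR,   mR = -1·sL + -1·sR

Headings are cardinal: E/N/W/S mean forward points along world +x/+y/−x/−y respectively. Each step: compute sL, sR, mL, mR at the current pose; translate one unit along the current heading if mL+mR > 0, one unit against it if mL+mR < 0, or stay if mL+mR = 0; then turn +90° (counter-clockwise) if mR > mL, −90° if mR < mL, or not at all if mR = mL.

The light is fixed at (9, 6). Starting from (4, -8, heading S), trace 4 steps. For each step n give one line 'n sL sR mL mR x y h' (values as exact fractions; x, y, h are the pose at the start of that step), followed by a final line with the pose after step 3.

n=0: pose=(4,-8,S); sL=40/229, sR=40/289; mL=40/229, mR=-20720/66181; mL+mR=-40/289 → advance -1; mR−mL=-32280/66181 → turn -1·90°
n=1: pose=(4,-7,W); sL=10/73, sR=5/17; mL=10/73, mR=-535/1241; mL+mR=-5/17 → advance -1; mR−mL=-705/1241 → turn -1·90°
n=2: pose=(5,-7,N); sL=40/193, sR=8/29; mL=40/193, mR=-2704/5597; mL+mR=-8/29 → advance -1; mR−mL=-3864/5597 → turn -1·90°
n=3: pose=(5,-8,E); sL=4/13, sR=20/149; mL=4/13, mR=-856/1937; mL+mR=-20/149 → advance -1; mR−mL=-1452/1937 → turn -1·90°

0 40/229 40/289 40/229 -20720/66181 4 -8 S
1 10/73 5/17 10/73 -535/1241 4 -7 W
2 40/193 8/29 40/193 -2704/5597 5 -7 N
3 4/13 20/149 4/13 -856/1937 5 -8 E
final 4 -8 S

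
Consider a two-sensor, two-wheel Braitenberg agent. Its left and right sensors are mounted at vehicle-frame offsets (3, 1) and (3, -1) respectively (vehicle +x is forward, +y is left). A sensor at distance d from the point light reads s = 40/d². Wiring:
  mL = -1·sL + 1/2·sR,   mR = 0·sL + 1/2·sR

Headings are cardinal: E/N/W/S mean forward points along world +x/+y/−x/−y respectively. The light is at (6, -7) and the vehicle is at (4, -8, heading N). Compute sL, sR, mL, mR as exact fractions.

40/13 8 12/13 4

left sensor world pos  = (3, -5); dL² = 13
right sensor world pos = (5, -5); dR² = 5
sL = 40/13 = 40/13
sR = 40/5 = 8
mL = -1·sL + 1/2·sR = 12/13
mR = 0·sL + 1/2·sR = 4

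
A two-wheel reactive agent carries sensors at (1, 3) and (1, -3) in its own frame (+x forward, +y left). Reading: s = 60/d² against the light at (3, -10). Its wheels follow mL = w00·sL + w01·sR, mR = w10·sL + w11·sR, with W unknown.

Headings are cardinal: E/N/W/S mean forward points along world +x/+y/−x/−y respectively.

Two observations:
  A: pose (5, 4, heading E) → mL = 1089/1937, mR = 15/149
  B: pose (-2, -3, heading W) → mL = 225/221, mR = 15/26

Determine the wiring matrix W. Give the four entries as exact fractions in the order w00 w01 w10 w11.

obs A: pose=(5,4,E) → sL=30/149, sR=6/13, mL=1089/1937, mR=15/149
obs B: pose=(-2,-3,W) → sL=15/13, sR=15/34, mL=225/221, mR=15/26
sensor matrix S = [[30/149, 6/13], [15/13, 15/34]]; det S = -189945/428077
solve [mL_A; mL_B] = S·[w00; w01] and [mR_A; mR_B] = S·[w10; w11]:
  w00 = 1/2, w01 = 1, w10 = 1/2, w11 = 0

1/2 1 1/2 0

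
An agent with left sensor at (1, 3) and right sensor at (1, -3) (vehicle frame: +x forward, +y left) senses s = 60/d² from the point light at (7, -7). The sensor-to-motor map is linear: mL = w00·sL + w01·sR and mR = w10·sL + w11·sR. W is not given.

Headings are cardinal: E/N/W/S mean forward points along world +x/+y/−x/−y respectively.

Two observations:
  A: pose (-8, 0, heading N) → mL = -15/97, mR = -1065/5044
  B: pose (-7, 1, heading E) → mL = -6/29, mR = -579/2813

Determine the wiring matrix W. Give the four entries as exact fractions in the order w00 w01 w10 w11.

obs A: pose=(-8,0,N) → sL=15/97, sR=15/52, mL=-15/97, mR=-1065/5044
obs B: pose=(-7,1,E) → sL=6/29, sR=30/97, mL=-6/29, mR=-579/2813
sensor matrix S = [[15/97, 15/52], [6/29, 30/97]]; det S = -84105/7094386
solve [mL_A; mL_B] = S·[w00; w01] and [mR_A; mR_B] = S·[w10; w11]:
  w00 = -1, w01 = 0, w10 = 1/2, w11 = -1

-1 0 1/2 -1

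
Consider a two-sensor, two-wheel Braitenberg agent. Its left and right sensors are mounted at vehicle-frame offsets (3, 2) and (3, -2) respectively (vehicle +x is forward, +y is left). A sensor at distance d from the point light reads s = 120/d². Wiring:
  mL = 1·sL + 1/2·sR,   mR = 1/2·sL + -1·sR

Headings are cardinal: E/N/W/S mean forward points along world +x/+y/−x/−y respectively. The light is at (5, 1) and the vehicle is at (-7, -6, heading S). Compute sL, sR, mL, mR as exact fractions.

3/5 15/37 297/370 -39/370

left sensor world pos  = (-5, -9); dL² = 200
right sensor world pos = (-9, -9); dR² = 296
sL = 120/200 = 3/5
sR = 120/296 = 15/37
mL = 1·sL + 1/2·sR = 297/370
mR = 1/2·sL + -1·sR = -39/370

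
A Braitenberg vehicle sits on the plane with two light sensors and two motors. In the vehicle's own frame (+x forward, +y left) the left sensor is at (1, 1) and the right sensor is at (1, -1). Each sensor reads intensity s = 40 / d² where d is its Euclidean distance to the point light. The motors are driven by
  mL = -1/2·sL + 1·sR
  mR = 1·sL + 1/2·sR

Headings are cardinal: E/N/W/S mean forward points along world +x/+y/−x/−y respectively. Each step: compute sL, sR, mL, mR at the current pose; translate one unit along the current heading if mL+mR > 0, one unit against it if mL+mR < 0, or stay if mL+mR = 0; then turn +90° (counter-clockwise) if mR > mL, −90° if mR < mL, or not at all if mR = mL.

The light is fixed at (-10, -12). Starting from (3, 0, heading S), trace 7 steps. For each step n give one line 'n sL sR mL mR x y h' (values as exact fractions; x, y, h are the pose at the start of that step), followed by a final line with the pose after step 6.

n=0: pose=(3,0,S); sL=40/317, sR=8/53; mL=1476/16801, mR=3388/16801; mL+mR=4864/16801 → advance +1; mR−mL=1912/16801 → turn +1·90°
n=1: pose=(3,-1,E); sL=2/17, sR=5/37; mL=48/629, mR=233/1258; mL+mR=329/1258 → advance +1; mR−mL=137/1258 → turn +1·90°
n=2: pose=(4,-1,N); sL=40/313, sR=40/369; mL=5140/115497, mR=21020/115497; mL+mR=8720/38499 → advance +1; mR−mL=15880/115497 → turn +1·90°
n=3: pose=(4,0,W); sL=4/29, sR=20/169; mL=242/4901, mR=966/4901; mL+mR=1208/4901 → advance +1; mR−mL=724/4901 → turn +1·90°
n=4: pose=(3,0,S); sL=40/317, sR=8/53; mL=1476/16801, mR=3388/16801; mL+mR=4864/16801 → advance +1; mR−mL=1912/16801 → turn +1·90°
n=5: pose=(3,-1,E); sL=2/17, sR=5/37; mL=48/629, mR=233/1258; mL+mR=329/1258 → advance +1; mR−mL=137/1258 → turn +1·90°
n=6: pose=(4,-1,N); sL=40/313, sR=40/369; mL=5140/115497, mR=21020/115497; mL+mR=8720/38499 → advance +1; mR−mL=15880/115497 → turn +1·90°

0 40/317 8/53 1476/16801 3388/16801 3 0 S
1 2/17 5/37 48/629 233/1258 3 -1 E
2 40/313 40/369 5140/115497 21020/115497 4 -1 N
3 4/29 20/169 242/4901 966/4901 4 0 W
4 40/317 8/53 1476/16801 3388/16801 3 0 S
5 2/17 5/37 48/629 233/1258 3 -1 E
6 40/313 40/369 5140/115497 21020/115497 4 -1 N
final 4 0 W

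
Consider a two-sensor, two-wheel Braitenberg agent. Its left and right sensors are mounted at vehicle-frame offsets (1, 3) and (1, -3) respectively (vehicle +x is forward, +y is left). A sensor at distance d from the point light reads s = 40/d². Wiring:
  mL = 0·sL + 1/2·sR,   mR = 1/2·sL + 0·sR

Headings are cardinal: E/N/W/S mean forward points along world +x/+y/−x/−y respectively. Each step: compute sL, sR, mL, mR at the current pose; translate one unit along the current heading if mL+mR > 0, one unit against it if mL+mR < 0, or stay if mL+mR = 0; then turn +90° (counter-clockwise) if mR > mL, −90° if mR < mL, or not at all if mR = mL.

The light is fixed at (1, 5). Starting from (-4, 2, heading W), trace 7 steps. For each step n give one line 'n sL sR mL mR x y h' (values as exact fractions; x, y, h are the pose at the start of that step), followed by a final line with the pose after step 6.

0 5/9 10/9 5/9 5/18 -4 2 W
1 8/17 40/13 20/13 4/17 -5 2 N
2 20/13 4/5 2/5 10/13 -5 3 E
3 8/13 8 4 4/13 -4 3 N
4 2 5/4 5/8 1 -4 4 E
5 40/49 40 20 20/49 -3 4 N
6 20/9 20/9 10/9 10/9 -3 5 E
final -2 5 E

n=0: pose=(-4,2,W); sL=5/9, sR=10/9; mL=5/9, mR=5/18; mL+mR=5/6 → advance +1; mR−mL=-5/18 → turn -1·90°
n=1: pose=(-5,2,N); sL=8/17, sR=40/13; mL=20/13, mR=4/17; mL+mR=392/221 → advance +1; mR−mL=-288/221 → turn -1·90°
n=2: pose=(-5,3,E); sL=20/13, sR=4/5; mL=2/5, mR=10/13; mL+mR=76/65 → advance +1; mR−mL=24/65 → turn +1·90°
n=3: pose=(-4,3,N); sL=8/13, sR=8; mL=4, mR=4/13; mL+mR=56/13 → advance +1; mR−mL=-48/13 → turn -1·90°
n=4: pose=(-4,4,E); sL=2, sR=5/4; mL=5/8, mR=1; mL+mR=13/8 → advance +1; mR−mL=3/8 → turn +1·90°
n=5: pose=(-3,4,N); sL=40/49, sR=40; mL=20, mR=20/49; mL+mR=1000/49 → advance +1; mR−mL=-960/49 → turn -1·90°
n=6: pose=(-3,5,E); sL=20/9, sR=20/9; mL=10/9, mR=10/9; mL+mR=20/9 → advance +1; mR−mL=0 → turn +0·90°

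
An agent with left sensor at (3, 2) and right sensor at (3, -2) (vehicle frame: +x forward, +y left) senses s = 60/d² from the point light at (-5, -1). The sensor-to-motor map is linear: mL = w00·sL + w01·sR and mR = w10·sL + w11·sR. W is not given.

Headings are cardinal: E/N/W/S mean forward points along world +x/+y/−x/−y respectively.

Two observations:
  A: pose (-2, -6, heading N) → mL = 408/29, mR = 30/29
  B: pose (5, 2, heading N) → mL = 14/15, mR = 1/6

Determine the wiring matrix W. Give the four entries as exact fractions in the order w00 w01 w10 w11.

1 1 0 1/2

obs A: pose=(-2,-6,N) → sL=12, sR=60/29, mL=408/29, mR=30/29
obs B: pose=(5,2,N) → sL=3/5, sR=1/3, mL=14/15, mR=1/6
sensor matrix S = [[12, 60/29], [3/5, 1/3]]; det S = 80/29
solve [mL_A; mL_B] = S·[w00; w01] and [mR_A; mR_B] = S·[w10; w11]:
  w00 = 1, w01 = 1, w10 = 0, w11 = 1/2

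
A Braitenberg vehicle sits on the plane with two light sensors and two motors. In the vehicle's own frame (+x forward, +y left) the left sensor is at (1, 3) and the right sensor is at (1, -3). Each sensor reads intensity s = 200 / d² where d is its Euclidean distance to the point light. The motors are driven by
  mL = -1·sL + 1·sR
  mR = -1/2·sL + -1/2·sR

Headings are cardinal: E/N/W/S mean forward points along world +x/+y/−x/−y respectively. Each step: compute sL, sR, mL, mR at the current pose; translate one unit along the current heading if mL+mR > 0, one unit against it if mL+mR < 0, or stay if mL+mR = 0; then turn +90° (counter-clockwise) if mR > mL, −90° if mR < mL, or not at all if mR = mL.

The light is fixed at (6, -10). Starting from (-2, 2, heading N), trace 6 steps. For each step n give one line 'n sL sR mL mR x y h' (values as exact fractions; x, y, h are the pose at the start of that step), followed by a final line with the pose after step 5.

0 20/29 100/97 960/2813 -2420/2813 -2 2 N
1 40/49 200/113 5280/5537 -7160/5537 -2 1 E
2 25/17 50/61 -675/1037 -2375/2074 -3 1 S
3 200/181 8/13 -1152/2353 -2024/2353 -3 2 W
4 20/29 100/97 960/2813 -2420/2813 -2 2 N
5 40/49 200/113 5280/5537 -7160/5537 -2 1 E
final -3 1 S

n=0: pose=(-2,2,N); sL=20/29, sR=100/97; mL=960/2813, mR=-2420/2813; mL+mR=-1460/2813 → advance -1; mR−mL=-3380/2813 → turn -1·90°
n=1: pose=(-2,1,E); sL=40/49, sR=200/113; mL=5280/5537, mR=-7160/5537; mL+mR=-1880/5537 → advance -1; mR−mL=-12440/5537 → turn -1·90°
n=2: pose=(-3,1,S); sL=25/17, sR=50/61; mL=-675/1037, mR=-2375/2074; mL+mR=-3725/2074 → advance -1; mR−mL=-1025/2074 → turn -1·90°
n=3: pose=(-3,2,W); sL=200/181, sR=8/13; mL=-1152/2353, mR=-2024/2353; mL+mR=-3176/2353 → advance -1; mR−mL=-872/2353 → turn -1·90°
n=4: pose=(-2,2,N); sL=20/29, sR=100/97; mL=960/2813, mR=-2420/2813; mL+mR=-1460/2813 → advance -1; mR−mL=-3380/2813 → turn -1·90°
n=5: pose=(-2,1,E); sL=40/49, sR=200/113; mL=5280/5537, mR=-7160/5537; mL+mR=-1880/5537 → advance -1; mR−mL=-12440/5537 → turn -1·90°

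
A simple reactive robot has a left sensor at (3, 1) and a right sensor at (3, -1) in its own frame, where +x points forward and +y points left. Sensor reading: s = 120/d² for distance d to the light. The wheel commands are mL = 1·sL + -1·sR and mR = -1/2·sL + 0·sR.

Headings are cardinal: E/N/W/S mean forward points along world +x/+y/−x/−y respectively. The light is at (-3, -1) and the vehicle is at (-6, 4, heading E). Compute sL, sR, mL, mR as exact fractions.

left sensor world pos  = (-3, 5); dL² = 36
right sensor world pos = (-3, 3); dR² = 16
sL = 120/36 = 10/3
sR = 120/16 = 15/2
mL = 1·sL + -1·sR = -25/6
mR = -1/2·sL + 0·sR = -5/3

10/3 15/2 -25/6 -5/3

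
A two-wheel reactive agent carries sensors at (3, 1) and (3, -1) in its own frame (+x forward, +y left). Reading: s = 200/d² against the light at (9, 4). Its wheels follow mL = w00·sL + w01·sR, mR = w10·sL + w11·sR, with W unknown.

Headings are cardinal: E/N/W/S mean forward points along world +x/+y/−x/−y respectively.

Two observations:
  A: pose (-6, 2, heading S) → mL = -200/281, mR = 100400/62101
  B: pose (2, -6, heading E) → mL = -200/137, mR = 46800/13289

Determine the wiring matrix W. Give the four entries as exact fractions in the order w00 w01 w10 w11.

obs A: pose=(-6,2,S) → sL=200/221, sR=200/281, mL=-200/281, mR=100400/62101
obs B: pose=(2,-6,E) → sL=200/97, sR=200/137, mL=-200/137, mR=46800/13289
sensor matrix S = [[200/221, 200/281], [200/97, 200/137]]; det S = -120800000/825260189
solve [mL_A; mL_B] = S·[w00; w01] and [mR_A; mR_B] = S·[w10; w11]:
  w00 = 0, w01 = -1, w10 = 1, w11 = 1

0 -1 1 1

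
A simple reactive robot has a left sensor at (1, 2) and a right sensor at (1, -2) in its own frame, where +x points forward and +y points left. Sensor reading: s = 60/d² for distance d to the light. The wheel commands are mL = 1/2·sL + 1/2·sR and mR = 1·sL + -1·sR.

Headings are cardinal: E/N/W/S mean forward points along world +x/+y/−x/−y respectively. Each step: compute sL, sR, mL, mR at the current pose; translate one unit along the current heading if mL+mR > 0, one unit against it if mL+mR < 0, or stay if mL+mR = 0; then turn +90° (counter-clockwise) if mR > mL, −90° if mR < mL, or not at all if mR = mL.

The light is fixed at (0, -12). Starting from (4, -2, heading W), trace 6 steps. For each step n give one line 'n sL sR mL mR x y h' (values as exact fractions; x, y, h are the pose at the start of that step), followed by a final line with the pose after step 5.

0 60/73 20/51 2260/3723 1600/3723 4 -2 W
1 30/61 30/73 2010/4453 360/4453 3 -2 N
2 12/37 60/97 1692/3589 -1056/3589 3 -1 E
3 15/34 15/26 225/442 -30/221 4 -1 S
4 60/73 20/51 2260/3723 1600/3723 4 -2 W
5 30/61 30/73 2010/4453 360/4453 3 -2 N
final 3 -1 E

n=0: pose=(4,-2,W); sL=60/73, sR=20/51; mL=2260/3723, mR=1600/3723; mL+mR=3860/3723 → advance +1; mR−mL=-220/1241 → turn -1·90°
n=1: pose=(3,-2,N); sL=30/61, sR=30/73; mL=2010/4453, mR=360/4453; mL+mR=2370/4453 → advance +1; mR−mL=-1650/4453 → turn -1·90°
n=2: pose=(3,-1,E); sL=12/37, sR=60/97; mL=1692/3589, mR=-1056/3589; mL+mR=636/3589 → advance +1; mR−mL=-2748/3589 → turn -1·90°
n=3: pose=(4,-1,S); sL=15/34, sR=15/26; mL=225/442, mR=-30/221; mL+mR=165/442 → advance +1; mR−mL=-285/442 → turn -1·90°
n=4: pose=(4,-2,W); sL=60/73, sR=20/51; mL=2260/3723, mR=1600/3723; mL+mR=3860/3723 → advance +1; mR−mL=-220/1241 → turn -1·90°
n=5: pose=(3,-2,N); sL=30/61, sR=30/73; mL=2010/4453, mR=360/4453; mL+mR=2370/4453 → advance +1; mR−mL=-1650/4453 → turn -1·90°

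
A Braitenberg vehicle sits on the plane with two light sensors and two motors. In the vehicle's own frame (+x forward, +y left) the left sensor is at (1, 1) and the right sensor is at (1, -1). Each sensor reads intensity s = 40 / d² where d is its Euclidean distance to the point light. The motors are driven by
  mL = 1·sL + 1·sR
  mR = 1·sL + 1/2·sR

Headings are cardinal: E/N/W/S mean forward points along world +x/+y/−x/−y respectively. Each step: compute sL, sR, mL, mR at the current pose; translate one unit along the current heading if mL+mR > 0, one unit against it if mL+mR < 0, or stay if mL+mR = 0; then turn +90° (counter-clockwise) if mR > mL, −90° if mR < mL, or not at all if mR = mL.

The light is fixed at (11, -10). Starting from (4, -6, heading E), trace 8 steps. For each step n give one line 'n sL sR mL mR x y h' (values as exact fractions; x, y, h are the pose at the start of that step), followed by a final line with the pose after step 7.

n=0: pose=(4,-6,E); sL=40/61, sR=8/9; mL=848/549, mR=604/549; mL+mR=484/183 → advance +1; mR−mL=-4/9 → turn -1·90°
n=1: pose=(5,-6,S); sL=20/17, sR=20/29; mL=920/493, mR=750/493; mL+mR=1670/493 → advance +1; mR−mL=-10/29 → turn -1·90°
n=2: pose=(5,-7,W); sL=40/53, sR=8/13; mL=944/689, mR=732/689; mL+mR=1676/689 → advance +1; mR−mL=-4/13 → turn -1·90°
n=3: pose=(4,-7,N); sL=1/2, sR=10/13; mL=33/26, mR=23/26; mL+mR=28/13 → advance +1; mR−mL=-5/13 → turn -1·90°
n=4: pose=(4,-6,E); sL=40/61, sR=8/9; mL=848/549, mR=604/549; mL+mR=484/183 → advance +1; mR−mL=-4/9 → turn -1·90°
n=5: pose=(5,-6,S); sL=20/17, sR=20/29; mL=920/493, mR=750/493; mL+mR=1670/493 → advance +1; mR−mL=-10/29 → turn -1·90°
n=6: pose=(5,-7,W); sL=40/53, sR=8/13; mL=944/689, mR=732/689; mL+mR=1676/689 → advance +1; mR−mL=-4/13 → turn -1·90°
n=7: pose=(4,-7,N); sL=1/2, sR=10/13; mL=33/26, mR=23/26; mL+mR=28/13 → advance +1; mR−mL=-5/13 → turn -1·90°

0 40/61 8/9 848/549 604/549 4 -6 E
1 20/17 20/29 920/493 750/493 5 -6 S
2 40/53 8/13 944/689 732/689 5 -7 W
3 1/2 10/13 33/26 23/26 4 -7 N
4 40/61 8/9 848/549 604/549 4 -6 E
5 20/17 20/29 920/493 750/493 5 -6 S
6 40/53 8/13 944/689 732/689 5 -7 W
7 1/2 10/13 33/26 23/26 4 -7 N
final 4 -6 E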